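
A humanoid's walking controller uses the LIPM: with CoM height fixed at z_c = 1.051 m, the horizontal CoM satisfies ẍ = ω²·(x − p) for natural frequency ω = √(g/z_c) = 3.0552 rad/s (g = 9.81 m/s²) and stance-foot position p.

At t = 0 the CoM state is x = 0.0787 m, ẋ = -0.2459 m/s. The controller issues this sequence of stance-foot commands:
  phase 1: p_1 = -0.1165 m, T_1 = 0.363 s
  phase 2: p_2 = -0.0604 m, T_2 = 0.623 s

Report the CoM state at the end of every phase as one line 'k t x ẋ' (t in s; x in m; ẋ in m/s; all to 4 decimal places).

1 0.3630 0.1028 0.3923
2 0.9860 0.9205 2.9809

phase 1: p=-0.1165, T=0.363, ωT=1.109038, cosh=1.680658, sinh=1.350782; start (x,ẋ)=(0.078700, -0.245900) → end (x,ẋ)=(0.102846, 0.392299)
phase 2: p=-0.0604, T=0.623, ωT=1.903390, cosh=3.428829, sinh=3.279766; start (x,ẋ)=(0.102846, 0.392299) → end (x,ẋ)=(0.920476, 2.980904)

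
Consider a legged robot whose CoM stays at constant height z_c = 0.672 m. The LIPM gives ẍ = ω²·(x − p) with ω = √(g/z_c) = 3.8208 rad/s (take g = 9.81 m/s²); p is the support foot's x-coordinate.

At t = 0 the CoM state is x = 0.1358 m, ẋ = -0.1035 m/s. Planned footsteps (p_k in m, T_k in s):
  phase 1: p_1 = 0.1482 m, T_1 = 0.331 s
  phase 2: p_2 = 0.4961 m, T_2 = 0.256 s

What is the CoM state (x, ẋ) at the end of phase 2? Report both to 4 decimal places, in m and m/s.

x = -0.2171, ẋ = -2.2312

phase 1: p=0.1482, T=0.331, ωT=1.264685, cosh=1.912152, sinh=1.629824; start (x,ẋ)=(0.135800, -0.103500) → end (x,ẋ)=(0.080340, -0.275125)
phase 2: p=0.4961, T=0.256, ωT=0.978125, cosh=1.517740, sinh=1.141724; start (x,ẋ)=(0.080340, -0.275125) → end (x,ẋ)=(-0.217129, -2.231240)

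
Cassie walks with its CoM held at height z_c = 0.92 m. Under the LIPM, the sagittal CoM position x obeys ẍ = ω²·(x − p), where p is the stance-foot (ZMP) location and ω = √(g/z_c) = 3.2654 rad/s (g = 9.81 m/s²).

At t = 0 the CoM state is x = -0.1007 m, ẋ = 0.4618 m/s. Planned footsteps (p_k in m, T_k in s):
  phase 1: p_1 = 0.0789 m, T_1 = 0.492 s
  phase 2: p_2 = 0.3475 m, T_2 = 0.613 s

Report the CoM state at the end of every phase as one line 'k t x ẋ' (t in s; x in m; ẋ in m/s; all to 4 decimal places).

1 0.4920 -0.0485 -0.2056
2 1.1050 -1.3734 -5.4727

phase 1: p=0.0789, T=0.492, ωT=1.606577, cosh=2.593144, sinh=2.392571; start (x,ẋ)=(-0.100700, 0.461800) → end (x,ẋ)=(-0.048466, -0.205647)
phase 2: p=0.3475, T=0.613, ωT=2.001690, cosh=3.768331, sinh=3.633224; start (x,ẋ)=(-0.048466, -0.205647) → end (x,ẋ)=(-1.373443, -5.472661)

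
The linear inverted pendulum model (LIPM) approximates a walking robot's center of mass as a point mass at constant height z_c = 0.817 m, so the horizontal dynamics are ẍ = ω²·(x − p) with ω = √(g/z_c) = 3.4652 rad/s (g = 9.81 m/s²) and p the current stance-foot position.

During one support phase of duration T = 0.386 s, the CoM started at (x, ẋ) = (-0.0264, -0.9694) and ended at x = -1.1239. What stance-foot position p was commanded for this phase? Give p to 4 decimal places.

ωT = 3.4652·0.386 = 1.337567; cosh(ωT) = 2.036124, sinh(ωT) = 1.773640
x(T) = p + (x₀−p)·cosh(ωT) + (ẋ₀/ω)·sinh(ωT) ⇒ p·(1 − cosh) = x(T) − x₀·cosh − (ẋ₀/ω)·sinh
numerator   = -1.1239 − (-0.0264)·2.036124 − (-0.9694/3.4652)·1.773640 = -0.573965
denominator = 1 − 2.036124 = -1.036124
p = -0.573965 / -1.036124 = 0.5540

p = 0.5540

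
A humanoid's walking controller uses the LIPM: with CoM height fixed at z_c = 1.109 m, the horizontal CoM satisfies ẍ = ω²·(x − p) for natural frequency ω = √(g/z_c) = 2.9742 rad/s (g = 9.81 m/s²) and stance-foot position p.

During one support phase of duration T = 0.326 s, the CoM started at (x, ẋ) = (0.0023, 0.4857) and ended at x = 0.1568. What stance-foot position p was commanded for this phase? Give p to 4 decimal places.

ωT = 2.9742·0.326 = 0.969589; cosh(ωT) = 1.508050, sinh(ωT) = 1.128811
x(T) = p + (x₀−p)·cosh(ωT) + (ẋ₀/ω)·sinh(ωT) ⇒ p·(1 − cosh) = x(T) − x₀·cosh − (ẋ₀/ω)·sinh
numerator   = 0.1568 − (0.0023)·1.508050 − (0.4857/2.9742)·1.128811 = -0.031008
denominator = 1 − 1.508050 = -0.508050
p = -0.031008 / -0.508050 = 0.0610

p = 0.0610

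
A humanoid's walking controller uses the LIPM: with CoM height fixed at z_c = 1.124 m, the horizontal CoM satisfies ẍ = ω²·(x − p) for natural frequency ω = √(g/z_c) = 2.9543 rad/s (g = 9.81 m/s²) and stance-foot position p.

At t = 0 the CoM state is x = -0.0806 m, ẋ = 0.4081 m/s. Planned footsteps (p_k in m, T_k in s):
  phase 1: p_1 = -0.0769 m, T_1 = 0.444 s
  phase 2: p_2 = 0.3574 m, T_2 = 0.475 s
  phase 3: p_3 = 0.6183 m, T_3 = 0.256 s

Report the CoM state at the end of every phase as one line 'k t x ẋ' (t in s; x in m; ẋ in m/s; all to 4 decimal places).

1 0.4440 0.1535 0.7937
2 0.9190 0.4312 0.5610
3 1.1750 0.5327 0.2701

phase 1: p=-0.0769, T=0.444, ωT=1.311709, cosh=1.990936, sinh=1.721577; start (x,ẋ)=(-0.080600, 0.408100) → end (x,ẋ)=(0.153548, 0.793683)
phase 2: p=0.3574, T=0.475, ωT=1.403292, cosh=2.157180, sinh=1.911394; start (x,ẋ)=(0.153548, 0.793683) → end (x,ẋ)=(0.431157, 0.561000)
phase 3: p=0.6183, T=0.256, ωT=0.756301, cosh=1.299890, sinh=0.830491; start (x,ẋ)=(0.431157, 0.561000) → end (x,ẋ)=(0.532739, 0.270080)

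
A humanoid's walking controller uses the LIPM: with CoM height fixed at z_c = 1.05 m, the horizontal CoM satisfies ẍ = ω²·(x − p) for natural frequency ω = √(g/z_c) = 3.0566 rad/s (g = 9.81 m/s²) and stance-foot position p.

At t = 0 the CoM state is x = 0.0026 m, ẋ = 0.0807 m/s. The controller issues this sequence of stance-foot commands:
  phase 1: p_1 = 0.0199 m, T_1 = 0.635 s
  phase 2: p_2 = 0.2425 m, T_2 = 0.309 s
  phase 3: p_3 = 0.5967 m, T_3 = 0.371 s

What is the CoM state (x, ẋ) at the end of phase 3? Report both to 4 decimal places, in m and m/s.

x = -0.6612, ẋ = -3.4092

phase 1: p=0.0199, T=0.635, ωT=1.940941, cosh=3.554436, sinh=3.410867; start (x,ẋ)=(0.002600, 0.080700) → end (x,ẋ)=(0.048462, 0.106479)
phase 2: p=0.2425, T=0.309, ωT=0.944489, cosh=1.480189, sinh=1.091311; start (x,ẋ)=(0.048462, 0.106479) → end (x,ẋ)=(-0.006697, -0.489645)
phase 3: p=0.5967, T=0.371, ωT=1.133999, cosh=1.714902, sinh=1.393158; start (x,ẋ)=(-0.006697, -0.489645) → end (x,ẋ)=(-0.661240, -3.409154)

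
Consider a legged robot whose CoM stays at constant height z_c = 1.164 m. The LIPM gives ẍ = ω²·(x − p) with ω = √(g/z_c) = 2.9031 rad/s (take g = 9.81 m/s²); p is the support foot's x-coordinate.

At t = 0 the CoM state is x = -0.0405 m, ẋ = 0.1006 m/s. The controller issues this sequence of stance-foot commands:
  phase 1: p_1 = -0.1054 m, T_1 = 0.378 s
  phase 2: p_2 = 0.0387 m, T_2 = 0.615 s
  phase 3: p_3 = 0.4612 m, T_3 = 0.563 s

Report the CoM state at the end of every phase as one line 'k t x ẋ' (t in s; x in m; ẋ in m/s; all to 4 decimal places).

phase 1: p=-0.1054, T=0.378, ωT=1.097372, cosh=1.665014, sinh=1.331267; start (x,ẋ)=(-0.040500, 0.100600) → end (x,ẋ)=(0.048791, 0.418326)
phase 2: p=0.0387, T=0.615, ωT=1.785406, cosh=3.064866, sinh=2.897137; start (x,ẋ)=(0.048791, 0.418326) → end (x,ẋ)=(0.487095, 1.366988)
phase 3: p=0.4612, T=0.563, ωT=1.634445, cosh=2.660837, sinh=2.465776; start (x,ẋ)=(0.487095, 1.366988) → end (x,ẋ)=(1.691167, 3.822699)

1 0.3780 0.0488 0.4183
2 0.9930 0.4871 1.3670
3 1.5560 1.6912 3.8227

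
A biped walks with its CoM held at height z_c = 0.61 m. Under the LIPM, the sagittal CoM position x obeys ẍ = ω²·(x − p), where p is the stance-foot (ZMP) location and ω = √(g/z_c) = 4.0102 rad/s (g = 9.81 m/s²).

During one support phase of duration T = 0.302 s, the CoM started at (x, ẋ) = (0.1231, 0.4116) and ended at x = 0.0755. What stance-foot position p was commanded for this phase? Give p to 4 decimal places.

ωT = 4.0102·0.302 = 1.211080; cosh(ωT) = 1.827492, sinh(ωT) = 1.529617
x(T) = p + (x₀−p)·cosh(ωT) + (ẋ₀/ω)·sinh(ωT) ⇒ p·(1 − cosh) = x(T) − x₀·cosh − (ẋ₀/ω)·sinh
numerator   = 0.0755 − (0.1231)·1.827492 − (0.4116/4.0102)·1.529617 = -0.306462
denominator = 1 − 1.827492 = -0.827492
p = -0.306462 / -0.827492 = 0.3703

p = 0.3703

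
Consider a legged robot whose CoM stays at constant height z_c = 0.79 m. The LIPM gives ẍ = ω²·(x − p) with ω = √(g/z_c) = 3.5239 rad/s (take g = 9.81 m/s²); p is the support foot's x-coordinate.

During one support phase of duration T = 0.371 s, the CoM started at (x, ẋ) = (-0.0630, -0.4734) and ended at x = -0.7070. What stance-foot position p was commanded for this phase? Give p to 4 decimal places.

ωT = 3.5239·0.371 = 1.307367; cosh(ωT) = 1.983480, sinh(ωT) = 1.712948
x(T) = p + (x₀−p)·cosh(ωT) + (ẋ₀/ω)·sinh(ωT) ⇒ p·(1 − cosh) = x(T) − x₀·cosh − (ẋ₀/ω)·sinh
numerator   = -0.7070 − (-0.0630)·1.983480 − (-0.4734/3.5239)·1.712948 = -0.351924
denominator = 1 − 1.983480 = -0.983480
p = -0.351924 / -0.983480 = 0.3578

p = 0.3578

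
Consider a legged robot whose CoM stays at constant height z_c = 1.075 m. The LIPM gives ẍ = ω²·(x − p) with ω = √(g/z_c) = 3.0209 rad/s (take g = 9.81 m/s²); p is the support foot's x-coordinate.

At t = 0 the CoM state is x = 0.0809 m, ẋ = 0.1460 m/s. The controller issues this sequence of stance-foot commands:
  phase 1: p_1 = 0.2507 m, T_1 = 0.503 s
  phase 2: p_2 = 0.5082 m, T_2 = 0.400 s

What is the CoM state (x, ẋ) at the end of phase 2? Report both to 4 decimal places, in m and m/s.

phase 1: p=0.2507, T=0.503, ωT=1.519513, cosh=2.394408, sinh=2.175590; start (x,ẋ)=(0.080900, 0.146000) → end (x,ẋ)=(-0.050724, -0.766383)
phase 2: p=0.5082, T=0.400, ωT=1.208360, cosh=1.823338, sinh=1.524651; start (x,ẋ)=(-0.050724, -0.766383) → end (x,ẋ)=(-0.897702, -3.971679)

x = -0.8977, ẋ = -3.9717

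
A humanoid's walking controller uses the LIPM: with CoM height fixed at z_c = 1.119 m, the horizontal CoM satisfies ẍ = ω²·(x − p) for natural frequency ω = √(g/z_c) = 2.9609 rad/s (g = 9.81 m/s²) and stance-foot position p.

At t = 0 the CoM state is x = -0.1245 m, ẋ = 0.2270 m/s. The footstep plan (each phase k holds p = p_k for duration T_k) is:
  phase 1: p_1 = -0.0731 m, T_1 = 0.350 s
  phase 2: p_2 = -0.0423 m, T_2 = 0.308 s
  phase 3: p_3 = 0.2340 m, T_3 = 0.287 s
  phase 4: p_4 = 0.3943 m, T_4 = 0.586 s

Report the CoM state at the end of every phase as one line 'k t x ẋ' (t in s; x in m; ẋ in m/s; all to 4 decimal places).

phase 1: p=-0.0731, T=0.350, ωT=1.036315, cosh=1.586785, sinh=1.232025; start (x,ẋ)=(-0.124500, 0.227000) → end (x,ẋ)=(-0.060206, 0.172698)
phase 2: p=-0.0423, T=0.308, ωT=0.911957, cosh=1.445463, sinh=1.043726; start (x,ẋ)=(-0.060206, 0.172698) → end (x,ẋ)=(-0.007307, 0.194291)
phase 3: p=0.2340, T=0.287, ωT=0.849778, cosh=1.383319, sinh=0.955809; start (x,ẋ)=(-0.007307, 0.194291) → end (x,ẋ)=(-0.037085, -0.414144)
phase 4: p=0.3943, T=0.586, ωT=1.735087, cosh=2.922904, sinh=2.746519; start (x,ẋ)=(-0.037085, -0.414144) → end (x,ẋ)=(-1.250755, -4.718598)

1 0.3500 -0.0602 0.1727
2 0.6580 -0.0073 0.1943
3 0.9450 -0.0371 -0.4141
4 1.5310 -1.2508 -4.7186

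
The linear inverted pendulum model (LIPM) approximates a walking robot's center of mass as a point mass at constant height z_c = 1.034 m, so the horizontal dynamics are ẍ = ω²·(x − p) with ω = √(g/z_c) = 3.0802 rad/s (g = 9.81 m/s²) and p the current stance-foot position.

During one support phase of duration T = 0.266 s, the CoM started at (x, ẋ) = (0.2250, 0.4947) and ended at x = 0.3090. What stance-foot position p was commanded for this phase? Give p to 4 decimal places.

p = 0.4020

ωT = 3.0802·0.266 = 0.819333; cosh(ωT) = 1.354856, sinh(ωT) = 0.914130
x(T) = p + (x₀−p)·cosh(ωT) + (ẋ₀/ω)·sinh(ωT) ⇒ p·(1 − cosh) = x(T) − x₀·cosh − (ẋ₀/ω)·sinh
numerator   = 0.3090 − (0.2250)·1.354856 − (0.4947/3.0802)·0.914130 = -0.142658
denominator = 1 − 1.354856 = -0.354856
p = -0.142658 / -0.354856 = 0.4020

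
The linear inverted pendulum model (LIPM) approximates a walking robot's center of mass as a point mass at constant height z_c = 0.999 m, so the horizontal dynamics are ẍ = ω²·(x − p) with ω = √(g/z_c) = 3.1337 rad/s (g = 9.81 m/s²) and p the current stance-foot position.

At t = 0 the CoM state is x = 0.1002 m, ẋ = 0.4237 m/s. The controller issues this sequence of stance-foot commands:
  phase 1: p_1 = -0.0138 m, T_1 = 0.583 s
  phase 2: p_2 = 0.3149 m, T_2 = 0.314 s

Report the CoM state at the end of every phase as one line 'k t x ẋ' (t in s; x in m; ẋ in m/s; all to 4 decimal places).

phase 1: p=-0.0138, T=0.583, ωT=1.826947, cosh=3.187894, sinh=3.026990; start (x,ẋ)=(0.100200, 0.423700) → end (x,ẋ)=(0.758892, 2.432078)
phase 2: p=0.3149, T=0.314, ωT=0.983982, cosh=1.524453, sinh=1.150634; start (x,ẋ)=(0.758892, 2.432078) → end (x,ẋ)=(1.884757, 5.308509)

1 0.5830 0.7589 2.4321
2 0.8970 1.8848 5.3085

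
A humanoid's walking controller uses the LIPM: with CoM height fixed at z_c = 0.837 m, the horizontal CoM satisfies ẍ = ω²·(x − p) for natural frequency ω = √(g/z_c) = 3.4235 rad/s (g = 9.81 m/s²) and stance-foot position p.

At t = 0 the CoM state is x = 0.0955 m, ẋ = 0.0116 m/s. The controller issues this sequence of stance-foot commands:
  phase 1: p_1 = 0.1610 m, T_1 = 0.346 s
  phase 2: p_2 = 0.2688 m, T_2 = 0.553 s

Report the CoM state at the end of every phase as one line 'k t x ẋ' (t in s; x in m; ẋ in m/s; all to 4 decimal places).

1 0.3460 0.0489 -0.3115
2 0.8990 -0.7730 -3.5002

phase 1: p=0.1610, T=0.346, ωT=1.184531, cosh=1.787521, sinh=1.481632; start (x,ẋ)=(0.095500, 0.011600) → end (x,ẋ)=(0.048938, -0.311505)
phase 2: p=0.2688, T=0.553, ωT=1.893196, cosh=3.395572, sinh=3.244982; start (x,ẋ)=(0.048938, -0.311505) → end (x,ẋ)=(-0.773020, -3.500231)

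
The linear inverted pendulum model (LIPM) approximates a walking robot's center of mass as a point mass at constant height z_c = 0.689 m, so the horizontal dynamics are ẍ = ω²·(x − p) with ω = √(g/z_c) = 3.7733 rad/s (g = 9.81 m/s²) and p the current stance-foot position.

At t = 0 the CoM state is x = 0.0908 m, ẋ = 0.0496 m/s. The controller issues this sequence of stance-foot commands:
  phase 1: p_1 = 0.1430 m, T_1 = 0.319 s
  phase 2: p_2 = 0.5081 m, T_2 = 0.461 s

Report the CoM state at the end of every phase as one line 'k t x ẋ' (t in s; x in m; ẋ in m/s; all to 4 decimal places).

1 0.3190 0.0681 -0.2085
2 0.7800 -0.9358 -5.1932

phase 1: p=0.1430, T=0.319, ωT=1.203683, cosh=1.816227, sinh=1.516140; start (x,ẋ)=(0.090800, 0.049600) → end (x,ẋ)=(0.068123, -0.208544)
phase 2: p=0.5081, T=0.461, ωT=1.739491, cosh=2.935028, sinh=2.759418; start (x,ẋ)=(0.068123, -0.208544) → end (x,ẋ)=(-0.935754, -5.193175)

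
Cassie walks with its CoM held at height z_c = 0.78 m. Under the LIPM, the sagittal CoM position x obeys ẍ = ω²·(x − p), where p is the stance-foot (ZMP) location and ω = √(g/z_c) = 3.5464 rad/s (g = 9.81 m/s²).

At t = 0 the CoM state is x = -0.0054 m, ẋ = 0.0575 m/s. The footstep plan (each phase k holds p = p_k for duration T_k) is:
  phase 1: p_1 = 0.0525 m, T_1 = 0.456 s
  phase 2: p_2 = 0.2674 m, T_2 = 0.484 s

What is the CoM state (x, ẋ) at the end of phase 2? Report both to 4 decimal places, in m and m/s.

phase 1: p=0.0525, T=0.456, ωT=1.617158, cosh=2.618607, sinh=2.420145; start (x,ẋ)=(-0.005400, 0.057500) → end (x,ẋ)=(-0.059878, -0.346374)
phase 2: p=0.2674, T=0.484, ωT=1.716458, cosh=2.872241, sinh=2.692540; start (x,ẋ)=(-0.059878, -0.346374) → end (x,ẋ)=(-0.935600, -4.119990)

x = -0.9356, ẋ = -4.1200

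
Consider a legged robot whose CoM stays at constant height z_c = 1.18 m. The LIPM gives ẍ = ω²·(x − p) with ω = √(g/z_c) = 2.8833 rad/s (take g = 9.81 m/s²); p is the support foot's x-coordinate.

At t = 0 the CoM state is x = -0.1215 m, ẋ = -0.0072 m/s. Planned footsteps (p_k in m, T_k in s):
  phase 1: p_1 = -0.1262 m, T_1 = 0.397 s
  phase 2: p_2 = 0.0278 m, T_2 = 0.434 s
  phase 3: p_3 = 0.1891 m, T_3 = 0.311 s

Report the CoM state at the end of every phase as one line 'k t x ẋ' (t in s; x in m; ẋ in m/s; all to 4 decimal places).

1 0.3970 -0.1216 0.0067
2 0.8310 -0.2509 -0.6785
3 1.1420 -0.6805 -2.2665

phase 1: p=-0.1262, T=0.397, ωT=1.144670, cosh=1.729867, sinh=1.411538; start (x,ẋ)=(-0.121500, -0.007200) → end (x,ẋ)=(-0.121594, 0.006673)
phase 2: p=0.0278, T=0.434, ωT=1.251352, cosh=1.890592, sinh=1.604474; start (x,ẋ)=(-0.121594, 0.006673) → end (x,ẋ)=(-0.250930, -0.678509)
phase 3: p=0.1891, T=0.311, ωT=0.896706, cosh=1.429713, sinh=1.021802; start (x,ẋ)=(-0.250930, -0.678509) → end (x,ẋ)=(-0.680471, -2.266474)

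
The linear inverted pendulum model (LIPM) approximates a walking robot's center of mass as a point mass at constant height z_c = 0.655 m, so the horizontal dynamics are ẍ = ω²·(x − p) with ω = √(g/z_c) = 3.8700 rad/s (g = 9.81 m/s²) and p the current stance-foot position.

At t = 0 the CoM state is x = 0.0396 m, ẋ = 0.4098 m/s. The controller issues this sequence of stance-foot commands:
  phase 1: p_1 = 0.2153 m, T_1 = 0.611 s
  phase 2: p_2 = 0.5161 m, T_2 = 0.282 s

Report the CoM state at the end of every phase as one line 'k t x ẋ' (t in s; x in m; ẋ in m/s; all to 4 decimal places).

phase 1: p=0.2153, T=0.611, ωT=2.364570, cosh=5.366726, sinh=5.272737; start (x,ẋ)=(0.039600, 0.409800) → end (x,ẋ)=(-0.169296, -1.385960)
phase 2: p=0.5161, T=0.282, ωT=1.091340, cosh=1.657014, sinh=1.321248; start (x,ẋ)=(-0.169296, -1.385960) → end (x,ẋ)=(-1.092788, -5.801143)

1 0.6110 -0.1693 -1.3860
2 0.8930 -1.0928 -5.8011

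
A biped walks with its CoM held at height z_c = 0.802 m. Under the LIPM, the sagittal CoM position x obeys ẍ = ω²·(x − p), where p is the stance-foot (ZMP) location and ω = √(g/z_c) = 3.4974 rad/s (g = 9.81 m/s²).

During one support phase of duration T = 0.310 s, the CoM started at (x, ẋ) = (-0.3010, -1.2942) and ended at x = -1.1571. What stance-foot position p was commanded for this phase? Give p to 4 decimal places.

ωT = 3.4974·0.310 = 1.084194; cosh(ωT) = 1.647615, sinh(ωT) = 1.309441
x(T) = p + (x₀−p)·cosh(ωT) + (ẋ₀/ω)·sinh(ωT) ⇒ p·(1 − cosh) = x(T) − x₀·cosh − (ẋ₀/ω)·sinh
numerator   = -1.1571 − (-0.3010)·1.647615 − (-1.2942/3.4974)·1.309441 = -0.176614
denominator = 1 − 1.647615 = -0.647615
p = -0.176614 / -0.647615 = 0.2727

p = 0.2727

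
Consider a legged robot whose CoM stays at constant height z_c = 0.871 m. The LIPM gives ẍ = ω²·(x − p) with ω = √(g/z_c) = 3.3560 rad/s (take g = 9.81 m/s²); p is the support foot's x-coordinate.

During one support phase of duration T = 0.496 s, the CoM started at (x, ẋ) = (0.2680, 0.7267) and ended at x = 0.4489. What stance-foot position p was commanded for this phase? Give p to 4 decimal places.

ωT = 3.3560·0.496 = 1.664576; cosh(ωT) = 2.736352, sinh(ωT) = 2.547081
x(T) = p + (x₀−p)·cosh(ωT) + (ẋ₀/ω)·sinh(ωT) ⇒ p·(1 − cosh) = x(T) − x₀·cosh − (ẋ₀/ω)·sinh
numerator   = 0.4489 − (0.2680)·2.736352 − (0.7267/3.3560)·2.547081 = -0.835981
denominator = 1 − 2.736352 = -1.736352
p = -0.835981 / -1.736352 = 0.4815

p = 0.4815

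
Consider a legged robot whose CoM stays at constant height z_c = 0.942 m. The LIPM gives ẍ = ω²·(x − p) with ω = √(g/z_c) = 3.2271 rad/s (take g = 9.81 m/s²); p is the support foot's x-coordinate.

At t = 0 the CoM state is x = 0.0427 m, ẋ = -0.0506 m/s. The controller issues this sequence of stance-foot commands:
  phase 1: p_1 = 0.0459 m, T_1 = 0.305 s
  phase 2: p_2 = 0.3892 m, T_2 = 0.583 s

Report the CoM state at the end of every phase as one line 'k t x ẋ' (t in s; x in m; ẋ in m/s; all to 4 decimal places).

phase 1: p=0.0459, T=0.305, ωT=0.984266, cosh=1.524780, sinh=1.151066; start (x,ẋ)=(0.042700, -0.050600) → end (x,ẋ)=(0.022972, -0.089041)
phase 2: p=0.3892, T=0.583, ωT=1.881399, cosh=3.357529, sinh=3.205152; start (x,ẋ)=(0.022972, -0.089041) → end (x,ẋ)=(-0.928855, -4.086977)

1 0.3050 0.0230 -0.0890
2 0.8880 -0.9289 -4.0870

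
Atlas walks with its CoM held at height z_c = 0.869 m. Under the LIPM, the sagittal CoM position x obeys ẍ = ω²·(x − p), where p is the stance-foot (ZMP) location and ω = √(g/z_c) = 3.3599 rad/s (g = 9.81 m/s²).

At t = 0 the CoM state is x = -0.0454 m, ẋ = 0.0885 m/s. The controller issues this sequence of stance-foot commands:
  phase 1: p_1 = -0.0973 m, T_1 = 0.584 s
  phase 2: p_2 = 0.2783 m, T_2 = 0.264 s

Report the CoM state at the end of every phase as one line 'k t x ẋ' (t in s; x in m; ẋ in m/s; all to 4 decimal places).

1 0.5840 0.1828 0.9291
2 0.8480 0.4215 0.9959

phase 1: p=-0.0973, T=0.584, ωT=1.962182, cosh=3.627692, sinh=3.487140; start (x,ẋ)=(-0.045400, 0.088500) → end (x,ẋ)=(0.182829, 0.929134)
phase 2: p=0.2783, T=0.264, ωT=0.887014, cosh=1.419876, sinh=1.007992; start (x,ẋ)=(0.182829, 0.929134) → end (x,ẋ)=(0.421489, 0.995918)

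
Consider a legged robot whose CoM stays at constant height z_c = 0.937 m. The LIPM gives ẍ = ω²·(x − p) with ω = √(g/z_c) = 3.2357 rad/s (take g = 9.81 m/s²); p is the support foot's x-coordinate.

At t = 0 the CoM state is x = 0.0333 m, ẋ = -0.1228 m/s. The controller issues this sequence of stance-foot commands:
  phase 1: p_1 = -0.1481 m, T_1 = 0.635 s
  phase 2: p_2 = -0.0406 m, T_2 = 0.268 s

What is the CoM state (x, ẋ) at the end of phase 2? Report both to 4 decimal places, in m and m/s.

x = 1.1471, ẋ = 3.9509

phase 1: p=-0.1481, T=0.635, ωT=2.054670, cosh=3.966197, sinh=3.838061; start (x,ẋ)=(0.033300, -0.122800) → end (x,ẋ)=(0.425707, 1.765724)
phase 2: p=-0.0406, T=0.268, ωT=0.867168, cosh=1.400150, sinh=0.980010; start (x,ẋ)=(0.425707, 1.765724) → end (x,ẋ)=(1.147093, 3.950948)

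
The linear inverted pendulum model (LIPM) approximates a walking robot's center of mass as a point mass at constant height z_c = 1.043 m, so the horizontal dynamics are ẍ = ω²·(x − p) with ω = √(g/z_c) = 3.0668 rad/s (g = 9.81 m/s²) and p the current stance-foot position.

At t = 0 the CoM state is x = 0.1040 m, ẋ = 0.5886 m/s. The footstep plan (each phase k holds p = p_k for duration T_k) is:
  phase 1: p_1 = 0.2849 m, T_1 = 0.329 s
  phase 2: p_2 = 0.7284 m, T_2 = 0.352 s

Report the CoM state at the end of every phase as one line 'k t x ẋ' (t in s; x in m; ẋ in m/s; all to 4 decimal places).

phase 1: p=0.2849, T=0.329, ωT=1.008977, cosh=1.553693, sinh=1.189101; start (x,ẋ)=(0.104000, 0.588600) → end (x,ẋ)=(0.232057, 0.254809)
phase 2: p=0.7284, T=0.352, ωT=1.079514, cosh=1.641504, sinh=1.301743; start (x,ẋ)=(0.232057, 0.254809) → end (x,ẋ)=(0.021808, -1.563224)

1 0.3290 0.2321 0.2548
2 0.6810 0.0218 -1.5632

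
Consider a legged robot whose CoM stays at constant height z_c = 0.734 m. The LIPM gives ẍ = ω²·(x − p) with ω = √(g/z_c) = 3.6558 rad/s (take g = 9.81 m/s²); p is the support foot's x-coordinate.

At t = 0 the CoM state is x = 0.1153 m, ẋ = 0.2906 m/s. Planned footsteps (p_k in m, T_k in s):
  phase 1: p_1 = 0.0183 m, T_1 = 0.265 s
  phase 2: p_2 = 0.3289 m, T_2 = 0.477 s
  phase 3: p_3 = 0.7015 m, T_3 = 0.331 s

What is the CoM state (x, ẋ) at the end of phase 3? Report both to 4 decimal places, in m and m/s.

x = 1.4940, ẋ = 3.3614

phase 1: p=0.0183, T=0.265, ωT=0.968787, cosh=1.507145, sinh=1.127602; start (x,ẋ)=(0.115300, 0.290600) → end (x,ẋ)=(0.254126, 0.837838)
phase 2: p=0.3289, T=0.477, ωT=1.743817, cosh=2.946991, sinh=2.772139; start (x,ẋ)=(0.254126, 0.837838) → end (x,ẋ)=(0.743863, 1.711315)
phase 3: p=0.7015, T=0.331, ωT=1.210070, cosh=1.825948, sinh=1.527771; start (x,ẋ)=(0.743863, 1.711315) → end (x,ẋ)=(1.494016, 3.361376)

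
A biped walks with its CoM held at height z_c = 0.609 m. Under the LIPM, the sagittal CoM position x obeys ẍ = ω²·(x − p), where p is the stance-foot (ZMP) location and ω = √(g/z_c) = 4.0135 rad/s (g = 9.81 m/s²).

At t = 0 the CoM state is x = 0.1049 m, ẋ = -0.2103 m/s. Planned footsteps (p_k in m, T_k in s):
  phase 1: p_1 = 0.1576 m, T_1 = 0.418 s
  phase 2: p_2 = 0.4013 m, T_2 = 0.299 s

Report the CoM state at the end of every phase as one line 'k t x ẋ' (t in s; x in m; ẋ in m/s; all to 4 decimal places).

1 0.4180 -0.1237 -1.1288
2 0.7170 -0.9739 -5.2248

phase 1: p=0.1576, T=0.418, ωT=1.677643, cosh=2.769869, sinh=2.583055; start (x,ẋ)=(0.104900, -0.210300) → end (x,ẋ)=(-0.123719, -1.128849)
phase 2: p=0.4013, T=0.299, ωT=1.200036, cosh=1.810711, sinh=1.509527; start (x,ẋ)=(-0.123719, -1.128849) → end (x,ẋ)=(-0.973933, -5.224843)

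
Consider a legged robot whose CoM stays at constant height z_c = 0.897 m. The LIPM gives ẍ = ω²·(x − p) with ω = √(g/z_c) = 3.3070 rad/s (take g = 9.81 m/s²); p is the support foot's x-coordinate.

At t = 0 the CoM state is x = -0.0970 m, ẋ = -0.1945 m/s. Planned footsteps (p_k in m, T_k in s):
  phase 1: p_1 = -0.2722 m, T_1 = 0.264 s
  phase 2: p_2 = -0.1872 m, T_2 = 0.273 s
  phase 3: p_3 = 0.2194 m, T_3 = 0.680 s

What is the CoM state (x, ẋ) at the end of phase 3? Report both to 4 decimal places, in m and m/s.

phase 1: p=-0.2722, T=0.264, ωT=0.873048, cosh=1.405937, sinh=0.988260; start (x,ẋ)=(-0.097000, -0.194500) → end (x,ẋ)=(-0.084004, 0.299130)
phase 2: p=-0.1872, T=0.273, ωT=0.902811, cosh=1.435978, sinh=1.030549; start (x,ẋ)=(-0.084004, 0.299130) → end (x,ẋ)=(0.054204, 0.781238)
phase 3: p=0.2194, T=0.680, ωT=2.248760, cosh=4.790754, sinh=4.685224; start (x,ẋ)=(0.054204, 0.781238) → end (x,ẋ)=(0.534813, 1.183167)

x = 0.5348, ẋ = 1.1832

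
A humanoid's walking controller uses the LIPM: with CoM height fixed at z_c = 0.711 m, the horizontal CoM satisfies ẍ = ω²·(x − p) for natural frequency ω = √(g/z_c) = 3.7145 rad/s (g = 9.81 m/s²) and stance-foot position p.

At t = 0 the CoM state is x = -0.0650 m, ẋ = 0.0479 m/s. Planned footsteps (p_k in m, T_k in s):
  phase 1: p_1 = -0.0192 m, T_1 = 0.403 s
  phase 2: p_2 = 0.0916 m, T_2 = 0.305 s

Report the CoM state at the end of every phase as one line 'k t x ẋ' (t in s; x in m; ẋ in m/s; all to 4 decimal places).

1 0.4030 -0.0993 -0.2487
2 0.7080 -0.3286 -1.4125

phase 1: p=-0.0192, T=0.403, ωT=1.496944, cosh=2.345912, sinh=2.122099; start (x,ẋ)=(-0.065000, 0.047900) → end (x,ẋ)=(-0.099277, -0.248651)
phase 2: p=0.0916, T=0.305, ωT=1.132923, cosh=1.713404, sinh=1.391313; start (x,ẋ)=(-0.099277, -0.248651) → end (x,ẋ)=(-0.328586, -1.412500)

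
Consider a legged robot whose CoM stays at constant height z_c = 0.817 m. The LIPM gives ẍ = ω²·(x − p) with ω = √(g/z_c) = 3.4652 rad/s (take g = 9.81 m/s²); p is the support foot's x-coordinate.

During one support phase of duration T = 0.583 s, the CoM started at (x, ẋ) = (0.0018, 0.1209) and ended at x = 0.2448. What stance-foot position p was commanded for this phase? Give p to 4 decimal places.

ωT = 3.4652·0.583 = 2.020212; cosh(ωT) = 3.836274, sinh(ωT) = 3.703646
x(T) = p + (x₀−p)·cosh(ωT) + (ẋ₀/ω)·sinh(ωT) ⇒ p·(1 − cosh) = x(T) − x₀·cosh − (ẋ₀/ω)·sinh
numerator   = 0.2448 − (0.0018)·3.836274 − (0.1209/3.4652)·3.703646 = 0.108675
denominator = 1 − 3.836274 = -2.836274
p = 0.108675 / -2.836274 = -0.0383

p = -0.0383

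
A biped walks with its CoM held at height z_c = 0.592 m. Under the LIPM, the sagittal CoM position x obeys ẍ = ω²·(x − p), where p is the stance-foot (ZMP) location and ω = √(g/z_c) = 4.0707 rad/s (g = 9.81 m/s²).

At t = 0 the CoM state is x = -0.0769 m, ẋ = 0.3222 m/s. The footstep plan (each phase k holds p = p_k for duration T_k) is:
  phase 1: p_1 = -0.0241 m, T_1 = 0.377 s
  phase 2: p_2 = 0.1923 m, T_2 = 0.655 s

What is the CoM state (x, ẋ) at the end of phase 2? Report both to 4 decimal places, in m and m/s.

x = -0.4934, ẋ = -2.7219

phase 1: p=-0.0241, T=0.377, ωT=1.534654, cosh=2.427625, sinh=2.212095; start (x,ẋ)=(-0.076900, 0.322200) → end (x,ẋ)=(0.022811, 0.306729)
phase 2: p=0.1923, T=0.655, ωT=2.666309, cosh=7.228135, sinh=7.158627; start (x,ẋ)=(0.022811, 0.306729) → end (x,ẋ)=(-0.493385, -2.721941)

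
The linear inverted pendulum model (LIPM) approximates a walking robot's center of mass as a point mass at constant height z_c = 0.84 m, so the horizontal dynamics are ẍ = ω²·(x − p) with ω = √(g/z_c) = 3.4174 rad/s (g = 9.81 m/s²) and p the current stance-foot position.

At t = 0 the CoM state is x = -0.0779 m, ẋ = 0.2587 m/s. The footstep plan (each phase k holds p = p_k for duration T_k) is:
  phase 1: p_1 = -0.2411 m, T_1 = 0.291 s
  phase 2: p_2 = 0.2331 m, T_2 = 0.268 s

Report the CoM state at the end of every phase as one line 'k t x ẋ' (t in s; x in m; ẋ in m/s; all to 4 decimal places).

phase 1: p=-0.2411, T=0.291, ωT=0.994463, cosh=1.536598, sinh=1.166676; start (x,ẋ)=(-0.077900, 0.258700) → end (x,ẋ)=(0.097991, 1.048196)
phase 2: p=0.2331, T=0.268, ωT=0.915863, cosh=1.449551, sinh=1.049380; start (x,ẋ)=(0.097991, 1.048196) → end (x,ẋ)=(0.359122, 1.034892)

1 0.2910 0.0980 1.0482
2 0.5590 0.3591 1.0349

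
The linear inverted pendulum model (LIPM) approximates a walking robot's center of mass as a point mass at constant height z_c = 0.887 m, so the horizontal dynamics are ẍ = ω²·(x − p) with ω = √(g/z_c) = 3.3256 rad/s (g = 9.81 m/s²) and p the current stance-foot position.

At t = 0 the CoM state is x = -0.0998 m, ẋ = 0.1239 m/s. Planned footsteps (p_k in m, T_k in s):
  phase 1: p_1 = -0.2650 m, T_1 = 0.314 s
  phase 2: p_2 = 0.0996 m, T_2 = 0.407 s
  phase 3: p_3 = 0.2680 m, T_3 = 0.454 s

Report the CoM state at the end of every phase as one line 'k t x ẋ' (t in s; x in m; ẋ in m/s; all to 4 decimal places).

phase 1: p=-0.2650, T=0.314, ωT=1.044238, cosh=1.596597, sinh=1.244637; start (x,ẋ)=(-0.099800, 0.123900) → end (x,ẋ)=(0.045129, 0.881608)
phase 2: p=0.0996, T=0.407, ωT=1.353519, cosh=2.064677, sinh=1.806347; start (x,ẋ)=(0.045129, 0.881608) → end (x,ẋ)=(0.465992, 1.493016)
phase 3: p=0.2680, T=0.454, ωT=1.509822, cosh=2.373438, sinh=2.152489; start (x,ẋ)=(0.465992, 1.493016) → end (x,ẋ)=(1.704275, 4.960873)

1 0.3140 0.0451 0.8816
2 0.7210 0.4660 1.4930
3 1.1750 1.7043 4.9609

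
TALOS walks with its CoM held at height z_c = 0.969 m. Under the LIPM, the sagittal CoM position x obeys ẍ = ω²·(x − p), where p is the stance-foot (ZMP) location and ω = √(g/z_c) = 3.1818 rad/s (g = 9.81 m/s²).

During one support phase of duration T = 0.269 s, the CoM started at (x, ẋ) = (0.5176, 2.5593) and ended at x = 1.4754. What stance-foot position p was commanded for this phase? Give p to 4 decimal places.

p = 0.0496

ωT = 3.1818·0.269 = 0.855904; cosh(ωT) = 1.389200, sinh(ωT) = 0.964301
x(T) = p + (x₀−p)·cosh(ωT) + (ẋ₀/ω)·sinh(ωT) ⇒ p·(1 − cosh) = x(T) − x₀·cosh − (ẋ₀/ω)·sinh
numerator   = 1.4754 − (0.5176)·1.389200 − (2.5593/3.1818)·0.964301 = -0.019292
denominator = 1 − 1.389200 = -0.389200
p = -0.019292 / -0.389200 = 0.0496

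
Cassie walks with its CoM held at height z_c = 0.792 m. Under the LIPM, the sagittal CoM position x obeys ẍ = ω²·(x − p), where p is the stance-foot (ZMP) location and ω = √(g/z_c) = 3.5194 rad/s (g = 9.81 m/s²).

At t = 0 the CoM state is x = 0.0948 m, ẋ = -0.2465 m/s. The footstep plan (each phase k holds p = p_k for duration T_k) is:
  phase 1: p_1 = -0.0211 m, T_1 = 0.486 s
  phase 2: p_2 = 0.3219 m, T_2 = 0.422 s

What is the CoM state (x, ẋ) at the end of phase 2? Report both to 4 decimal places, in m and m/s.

phase 1: p=-0.0211, T=0.486, ωT=1.710428, cosh=2.856059, sinh=2.675271; start (x,ẋ)=(0.094800, -0.246500) → end (x,ẋ)=(0.122540, 0.387220)
phase 2: p=0.3219, T=0.422, ωT=1.485187, cosh=2.321125, sinh=2.094665; start (x,ẋ)=(0.122540, 0.387220) → end (x,ẋ)=(0.089626, -0.570885)

x = 0.0896, ẋ = -0.5709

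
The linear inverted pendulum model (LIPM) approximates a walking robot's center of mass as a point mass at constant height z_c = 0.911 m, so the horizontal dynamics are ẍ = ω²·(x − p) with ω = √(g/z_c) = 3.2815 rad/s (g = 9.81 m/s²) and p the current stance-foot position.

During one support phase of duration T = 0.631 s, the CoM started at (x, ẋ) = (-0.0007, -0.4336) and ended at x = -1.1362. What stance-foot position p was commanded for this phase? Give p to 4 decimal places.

p = 0.2040

ωT = 3.2815·0.631 = 2.070626; cosh(ωT) = 4.027948, sinh(ωT) = 3.901841
x(T) = p + (x₀−p)·cosh(ωT) + (ẋ₀/ω)·sinh(ωT) ⇒ p·(1 − cosh) = x(T) − x₀·cosh − (ẋ₀/ω)·sinh
numerator   = -1.1362 − (-0.0007)·4.027948 − (-0.4336/3.2815)·3.901841 = -0.617812
denominator = 1 − 4.027948 = -3.027948
p = -0.617812 / -3.027948 = 0.2040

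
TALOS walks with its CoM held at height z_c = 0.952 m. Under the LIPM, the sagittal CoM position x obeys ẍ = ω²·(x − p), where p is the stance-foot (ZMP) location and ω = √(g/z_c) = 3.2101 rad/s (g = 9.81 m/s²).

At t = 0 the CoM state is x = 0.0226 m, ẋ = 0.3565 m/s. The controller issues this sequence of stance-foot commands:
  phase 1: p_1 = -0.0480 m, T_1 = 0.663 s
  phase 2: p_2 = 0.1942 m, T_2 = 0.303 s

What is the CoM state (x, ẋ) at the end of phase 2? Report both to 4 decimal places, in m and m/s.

phase 1: p=-0.0480, T=0.663, ωT=2.128296, cosh=4.259791, sinh=4.140751; start (x,ẋ)=(0.022600, 0.356500) → end (x,ẋ)=(0.712595, 2.457047)
phase 2: p=0.1942, T=0.303, ωT=0.972660, cosh=1.511524, sinh=1.133448; start (x,ẋ)=(0.712595, 2.457047) → end (x,ẋ)=(1.845321, 5.600056)

x = 1.8453, ẋ = 5.6001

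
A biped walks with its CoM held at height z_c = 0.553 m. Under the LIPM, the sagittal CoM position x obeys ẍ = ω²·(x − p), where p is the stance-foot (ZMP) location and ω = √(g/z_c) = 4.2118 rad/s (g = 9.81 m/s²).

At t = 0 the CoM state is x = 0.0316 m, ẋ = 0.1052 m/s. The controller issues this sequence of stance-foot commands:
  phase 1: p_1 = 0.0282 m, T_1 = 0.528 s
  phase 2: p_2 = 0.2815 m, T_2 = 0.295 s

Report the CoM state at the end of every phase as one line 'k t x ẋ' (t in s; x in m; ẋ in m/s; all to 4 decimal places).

phase 1: p=0.0282, T=0.528, ωT=2.223830, cosh=4.675430, sinh=4.567236; start (x,ẋ)=(0.031600, 0.105200) → end (x,ẋ)=(0.158174, 0.557259)
phase 2: p=0.2815, T=0.295, ωT=1.242481, cosh=1.876432, sinh=1.587765; start (x,ẋ)=(0.158174, 0.557259) → end (x,ẋ)=(0.260163, 0.220936)

1 0.5280 0.1582 0.5573
2 0.8230 0.2602 0.2209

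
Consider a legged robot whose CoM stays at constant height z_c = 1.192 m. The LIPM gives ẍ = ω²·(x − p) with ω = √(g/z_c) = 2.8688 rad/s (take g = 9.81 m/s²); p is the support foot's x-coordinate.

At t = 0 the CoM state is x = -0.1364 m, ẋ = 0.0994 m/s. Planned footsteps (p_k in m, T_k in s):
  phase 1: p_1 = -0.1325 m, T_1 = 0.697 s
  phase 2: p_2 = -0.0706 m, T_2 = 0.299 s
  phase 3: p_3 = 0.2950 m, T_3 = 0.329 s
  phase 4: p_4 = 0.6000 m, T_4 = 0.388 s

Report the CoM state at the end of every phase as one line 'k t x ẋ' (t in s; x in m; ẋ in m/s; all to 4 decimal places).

1 0.6970 -0.0216 0.3332
2 0.9960 0.1099 0.5996
3 1.3250 0.2491 0.3082
4 1.7130 0.1541 -0.8471

phase 1: p=-0.1325, T=0.697, ωT=1.999554, cosh=3.760577, sinh=3.625181; start (x,ẋ)=(-0.136400, 0.099400) → end (x,ẋ)=(-0.021559, 0.333242)
phase 2: p=-0.0706, T=0.299, ωT=0.857771, cosh=1.391003, sinh=0.966897; start (x,ẋ)=(-0.021559, 0.333242) → end (x,ẋ)=(0.109932, 0.599573)
phase 3: p=0.2950, T=0.329, ωT=0.943835, cosh=1.479475, sinh=1.090343; start (x,ẋ)=(0.109932, 0.599573) → end (x,ẋ)=(0.249076, 0.308165)
phase 4: p=0.6000, T=0.388, ωT=1.113094, cosh=1.686152, sinh=1.357611; start (x,ẋ)=(0.249076, 0.308165) → end (x,ẋ)=(0.154122, -0.847138)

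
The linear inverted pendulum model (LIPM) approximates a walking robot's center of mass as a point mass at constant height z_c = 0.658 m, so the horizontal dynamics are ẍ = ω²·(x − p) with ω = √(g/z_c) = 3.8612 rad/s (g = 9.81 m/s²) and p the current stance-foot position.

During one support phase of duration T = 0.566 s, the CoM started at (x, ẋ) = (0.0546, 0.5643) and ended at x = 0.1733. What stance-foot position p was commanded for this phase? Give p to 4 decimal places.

ωT = 3.8612·0.566 = 2.185439; cosh(ωT) = 4.503491, sinh(ωT) = 4.391063
x(T) = p + (x₀−p)·cosh(ωT) + (ẋ₀/ω)·sinh(ωT) ⇒ p·(1 − cosh) = x(T) − x₀·cosh − (ẋ₀/ω)·sinh
numerator   = 0.1733 − (0.0546)·4.503491 − (0.5643/3.8612)·4.391063 = -0.714328
denominator = 1 − 4.503491 = -3.503491
p = -0.714328 / -3.503491 = 0.2039

p = 0.2039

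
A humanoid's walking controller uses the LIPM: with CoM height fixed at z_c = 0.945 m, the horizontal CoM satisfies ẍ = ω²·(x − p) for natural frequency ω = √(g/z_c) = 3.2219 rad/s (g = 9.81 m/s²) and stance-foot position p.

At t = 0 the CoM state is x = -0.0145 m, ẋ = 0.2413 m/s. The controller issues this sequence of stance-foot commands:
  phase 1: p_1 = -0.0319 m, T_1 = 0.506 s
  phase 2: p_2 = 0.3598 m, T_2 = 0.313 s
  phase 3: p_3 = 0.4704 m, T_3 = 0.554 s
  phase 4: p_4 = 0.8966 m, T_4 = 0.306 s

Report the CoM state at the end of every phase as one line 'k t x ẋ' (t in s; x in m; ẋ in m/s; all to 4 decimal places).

1 0.5060 0.1981 0.7772
2 0.8190 0.3953 0.5878
3 1.3730 0.7685 1.0998
4 1.6790 1.0948 1.2029

phase 1: p=-0.0319, T=0.506, ωT=1.630281, cosh=2.650593, sinh=2.454718; start (x,ẋ)=(-0.014500, 0.241300) → end (x,ẋ)=(0.198063, 0.777202)
phase 2: p=0.3598, T=0.313, ωT=1.008455, cosh=1.553072, sinh=1.188290; start (x,ẋ)=(0.198063, 0.777202) → end (x,ẋ)=(0.395256, 0.587833)
phase 3: p=0.4704, T=0.554, ωT=1.784933, cosh=3.063493, sinh=2.895685; start (x,ẋ)=(0.395256, 0.587833) → end (x,ẋ)=(0.768513, 1.099761)
phase 4: p=0.8966, T=0.306, ωT=0.985901, cosh=1.526665, sinh=1.153562; start (x,ẋ)=(0.768513, 1.099761) → end (x,ẋ)=(1.094810, 1.202910)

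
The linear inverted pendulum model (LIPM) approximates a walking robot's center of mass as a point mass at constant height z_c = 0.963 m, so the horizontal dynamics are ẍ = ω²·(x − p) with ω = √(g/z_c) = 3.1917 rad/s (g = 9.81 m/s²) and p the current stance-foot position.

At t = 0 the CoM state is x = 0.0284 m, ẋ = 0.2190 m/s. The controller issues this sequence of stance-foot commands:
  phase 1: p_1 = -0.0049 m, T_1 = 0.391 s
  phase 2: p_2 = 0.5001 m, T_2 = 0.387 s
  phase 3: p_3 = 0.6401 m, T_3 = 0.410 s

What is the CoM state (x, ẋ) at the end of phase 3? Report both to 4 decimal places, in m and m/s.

phase 1: p=-0.0049, T=0.391, ωT=1.247955, cosh=1.885151, sinh=1.598060; start (x,ẋ)=(0.028400, 0.219000) → end (x,ẋ)=(0.167527, 0.582696)
phase 2: p=0.5001, T=0.387, ωT=1.235188, cosh=1.864902, sinh=1.574122; start (x,ẋ)=(0.167527, 0.582696) → end (x,ẋ)=(0.167265, -0.584217)
phase 3: p=0.6401, T=0.410, ωT=1.308597, cosh=1.985588, sinh=1.715389; start (x,ẋ)=(0.167265, -0.584217) → end (x,ẋ)=(-0.612744, -3.748788)

x = -0.6127, ẋ = -3.7488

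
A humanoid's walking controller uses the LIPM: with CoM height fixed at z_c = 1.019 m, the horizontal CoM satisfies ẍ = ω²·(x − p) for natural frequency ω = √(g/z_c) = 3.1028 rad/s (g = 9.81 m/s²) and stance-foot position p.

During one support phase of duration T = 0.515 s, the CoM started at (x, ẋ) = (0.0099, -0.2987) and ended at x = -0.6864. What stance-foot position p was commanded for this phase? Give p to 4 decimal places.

p = 0.3076

ωT = 3.1028·0.515 = 1.597942; cosh(ωT) = 2.572581, sinh(ωT) = 2.370269
x(T) = p + (x₀−p)·cosh(ωT) + (ẋ₀/ω)·sinh(ωT) ⇒ p·(1 − cosh) = x(T) − x₀·cosh − (ẋ₀/ω)·sinh
numerator   = -0.6864 − (0.0099)·2.572581 − (-0.2987/3.1028)·2.370269 = -0.483688
denominator = 1 − 2.572581 = -1.572581
p = -0.483688 / -1.572581 = 0.3076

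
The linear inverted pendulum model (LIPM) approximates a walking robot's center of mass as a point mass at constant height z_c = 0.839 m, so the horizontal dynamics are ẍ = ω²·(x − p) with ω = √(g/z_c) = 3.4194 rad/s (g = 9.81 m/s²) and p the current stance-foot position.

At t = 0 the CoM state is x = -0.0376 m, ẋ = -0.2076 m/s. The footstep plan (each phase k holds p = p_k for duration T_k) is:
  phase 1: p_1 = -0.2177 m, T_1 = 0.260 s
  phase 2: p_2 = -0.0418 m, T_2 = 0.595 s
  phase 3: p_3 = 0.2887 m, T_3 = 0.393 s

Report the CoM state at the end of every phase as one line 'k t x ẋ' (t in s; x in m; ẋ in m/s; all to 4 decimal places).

phase 1: p=-0.2177, T=0.260, ωT=0.889044, cosh=1.421926, sinh=1.010877; start (x,ẋ)=(-0.037600, -0.207600) → end (x,ẋ)=(-0.022984, 0.327341)
phase 2: p=-0.0418, T=0.595, ωT=2.034543, cosh=3.889748, sinh=3.759008; start (x,ẋ)=(-0.022984, 0.327341) → end (x,ẋ)=(0.391241, 1.515126)
phase 3: p=0.2887, T=0.393, ωT=1.343824, cosh=2.047261, sinh=1.786415; start (x,ẋ)=(0.391241, 1.515126) → end (x,ẋ)=(1.290183, 3.728227)

1 0.2600 -0.0230 0.3273
2 0.8550 0.3912 1.5151
3 1.2480 1.2902 3.7282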